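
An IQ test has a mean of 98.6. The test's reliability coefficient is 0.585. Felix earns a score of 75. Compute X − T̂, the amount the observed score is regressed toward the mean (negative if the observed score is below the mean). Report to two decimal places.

-9.79

T̂ = 0.585(75) + 0.415(98.6) = 43.875 + 40.9190 = 84.7940 → 84.794
X − T̂ = 75 − 84.794 = -9.794 → -9.79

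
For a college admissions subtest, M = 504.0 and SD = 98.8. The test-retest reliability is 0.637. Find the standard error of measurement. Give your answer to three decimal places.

SEM = SD · √(1 − ρ) = 98.8 × √0.363 = 98.8 × 0.6025 = 59.5265

59.526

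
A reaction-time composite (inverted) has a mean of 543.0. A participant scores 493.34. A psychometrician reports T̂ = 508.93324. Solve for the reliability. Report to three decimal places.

T̂ = ρX + (1 − ρ)μ  ⇒  T̂ − μ = ρ(X − μ)
ρ = (T̂ − μ)/(X − μ) = (508.93324 − 543.0) / (493.34 − 543.0) = -34.06676 / -49.66 = 0.68600

0.686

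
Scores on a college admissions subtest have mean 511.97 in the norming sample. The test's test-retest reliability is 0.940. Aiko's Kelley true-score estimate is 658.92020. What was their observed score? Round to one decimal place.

668.3

T̂ = ρX + (1 − ρ)μ  ⇒  X = (T̂ − (1 − ρ)μ) / ρ
X = (658.92020 − 0.060 × 511.97) / 0.940 = (658.92020 − 30.71820) / 0.940 = 628.20200 / 0.940 = 668.300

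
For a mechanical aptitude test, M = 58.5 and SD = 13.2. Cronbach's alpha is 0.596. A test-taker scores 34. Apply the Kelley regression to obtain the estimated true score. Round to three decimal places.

Regress the observed score toward the mean by the unreliability: T̂ = 0.596·34 + 0.404·58.5 = 20.264 + 23.6340 = 43.8980.

43.898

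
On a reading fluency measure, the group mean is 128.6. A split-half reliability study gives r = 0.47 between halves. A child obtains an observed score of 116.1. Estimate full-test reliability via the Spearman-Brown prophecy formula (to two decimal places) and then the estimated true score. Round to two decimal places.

120.60

Spearman-Brown: ρ = 2r/(1 + r) = 2(0.47)/(1 + 0.47) = 0.940/1.47 = 0.6395 → 0.64
Regress the observed score toward the mean by the unreliability: T̂ = 0.64·116.1 + 0.36·128.6 = 74.304 + 46.296 = 120.600.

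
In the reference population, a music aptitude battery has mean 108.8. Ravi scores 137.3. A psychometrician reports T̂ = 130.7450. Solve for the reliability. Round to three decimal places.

0.770

T̂ = ρX + (1 − ρ)μ  ⇒  T̂ − μ = ρ(X − μ)
ρ = (T̂ − μ)/(X − μ) = (130.7450 − 108.8) / (137.3 − 108.8) = 21.9450 / 28.5 = 0.77000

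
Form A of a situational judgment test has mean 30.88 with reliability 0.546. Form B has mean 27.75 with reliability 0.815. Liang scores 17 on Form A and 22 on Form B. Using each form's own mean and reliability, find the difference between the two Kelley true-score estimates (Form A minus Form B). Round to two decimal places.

0.24

T̂_A = 0.546(17) + 0.454(30.88) = 23.3015
T̂_B = 0.815(22) + 0.185(27.75) = 23.0638
T̂_A − T̂_B = 0.2378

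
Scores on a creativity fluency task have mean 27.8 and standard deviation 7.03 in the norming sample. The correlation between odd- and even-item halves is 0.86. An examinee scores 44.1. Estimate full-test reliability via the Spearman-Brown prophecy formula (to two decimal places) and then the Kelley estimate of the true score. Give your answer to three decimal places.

Spearman-Brown: ρ = 2r/(1 + r) = 2(0.86)/(1 + 0.86) = 1.720/1.86 = 0.9247 → 0.92
Weight the observed score by reliability and the mean by (1 − reliability): T̂ = 0.92·44.1 + 0.08·27.8 = 40.572 + 2.224 = 42.7960.

42.796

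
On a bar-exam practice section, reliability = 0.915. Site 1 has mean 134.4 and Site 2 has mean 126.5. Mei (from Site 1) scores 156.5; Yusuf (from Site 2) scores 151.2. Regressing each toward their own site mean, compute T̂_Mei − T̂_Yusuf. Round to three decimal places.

T̂_Mei = 0.915(156.5) + 0.085(134.4) = 154.62150
T̂_Yusuf = 0.915(151.2) + 0.085(126.5) = 149.10050
Difference = 154.62150 − 149.10050 = 5.52100

5.521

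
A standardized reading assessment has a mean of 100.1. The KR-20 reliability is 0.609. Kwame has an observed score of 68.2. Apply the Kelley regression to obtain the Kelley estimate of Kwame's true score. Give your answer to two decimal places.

80.67

T̂ = 0.609(68.2) + 0.391(100.1) = 41.5338 + 39.1391 = 80.673 → 80.67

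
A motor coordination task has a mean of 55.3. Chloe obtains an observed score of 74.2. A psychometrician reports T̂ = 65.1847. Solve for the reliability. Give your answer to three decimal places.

T̂ = ρX + (1 − ρ)μ  ⇒  T̂ − μ = ρ(X − μ)
ρ = (T̂ − μ)/(X − μ) = (65.1847 − 55.3) / (74.2 − 55.3) = 9.8847 / 18.9 = 0.52300

0.523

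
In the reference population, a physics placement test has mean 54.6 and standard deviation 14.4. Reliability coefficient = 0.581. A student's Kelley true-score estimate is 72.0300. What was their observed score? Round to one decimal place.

84.6

T̂ = ρX + (1 − ρ)μ  ⇒  X = (T̂ − (1 − ρ)μ) / ρ
X = (72.0300 − 0.419 × 54.6) / 0.581 = (72.0300 − 22.8774) / 0.581 = 49.1526 / 0.581 = 84.600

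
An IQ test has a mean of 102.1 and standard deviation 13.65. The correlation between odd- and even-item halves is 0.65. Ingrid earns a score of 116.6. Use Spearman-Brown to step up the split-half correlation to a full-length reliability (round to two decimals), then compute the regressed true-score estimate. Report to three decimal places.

Spearman-Brown: ρ = 2r/(1 + r) = 2(0.65)/(1 + 0.65) = 1.300/1.65 = 0.7879 → 0.79
T̂ = ρX + (1 − ρ)μ
  = 0.79 × 116.6 + 0.21 × 102.1
  = 92.114 + 21.441
  = 113.5550
  ≈ 113.555

113.555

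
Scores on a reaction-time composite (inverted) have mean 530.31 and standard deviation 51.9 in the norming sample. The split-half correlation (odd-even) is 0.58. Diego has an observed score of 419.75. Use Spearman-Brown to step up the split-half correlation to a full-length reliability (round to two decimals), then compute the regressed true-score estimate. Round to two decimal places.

449.60

Spearman-Brown: ρ = 2r/(1 + r) = 2(0.58)/(1 + 0.58) = 1.160/1.58 = 0.7342 → 0.73
T̂ = 0.73(419.75) + 0.27(530.31) = 306.4175 + 143.1837 = 449.601 → 449.60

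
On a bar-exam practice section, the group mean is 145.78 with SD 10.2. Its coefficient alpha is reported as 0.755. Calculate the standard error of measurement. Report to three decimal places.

5.049

SEM = SD · √(1 − ρ) = 10.2 × √0.245 = 10.2 × 0.4950 = 5.0487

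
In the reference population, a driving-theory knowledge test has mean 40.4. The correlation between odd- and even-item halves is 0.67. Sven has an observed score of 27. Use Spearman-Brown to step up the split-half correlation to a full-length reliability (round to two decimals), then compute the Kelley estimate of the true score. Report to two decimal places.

29.68

Spearman-Brown: ρ = 2r/(1 + r) = 2(0.67)/(1 + 0.67) = 1.340/1.67 = 0.8024 → 0.80
T̂ = 0.80(27) + 0.20(40.4) = 21.60 + 8.080 = 29.680 → 29.68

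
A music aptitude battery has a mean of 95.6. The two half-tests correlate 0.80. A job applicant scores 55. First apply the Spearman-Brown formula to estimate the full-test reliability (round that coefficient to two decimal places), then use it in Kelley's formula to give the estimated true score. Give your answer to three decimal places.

59.466

Spearman-Brown: ρ = 2r/(1 + r) = 2(0.80)/(1 + 0.80) = 1.600/1.80 = 0.8889 → 0.89
Weight the observed score by reliability and the mean by (1 − reliability): T̂ = 0.89·55 + 0.11·95.6 = 48.95 + 10.516 = 59.4660.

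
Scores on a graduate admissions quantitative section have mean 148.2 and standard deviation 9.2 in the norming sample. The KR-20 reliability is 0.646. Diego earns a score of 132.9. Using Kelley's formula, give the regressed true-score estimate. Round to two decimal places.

138.32

T̂ = ρX + (1 − ρ)μ
  = 0.646 × 132.9 + 0.354 × 148.2
  = 85.8534 + 52.4628
  = 138.316
  ≈ 138.32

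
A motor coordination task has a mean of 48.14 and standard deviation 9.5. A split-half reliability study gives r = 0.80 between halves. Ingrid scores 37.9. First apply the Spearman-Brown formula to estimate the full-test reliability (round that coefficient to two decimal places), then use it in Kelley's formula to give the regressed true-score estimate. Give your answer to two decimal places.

Spearman-Brown: ρ = 2r/(1 + r) = 2(0.80)/(1 + 0.80) = 1.600/1.80 = 0.8889 → 0.89
Regress the observed score toward the mean by the unreliability: T̂ = 0.89·37.9 + 0.11·48.14 = 33.731 + 5.2954 = 39.026.

39.03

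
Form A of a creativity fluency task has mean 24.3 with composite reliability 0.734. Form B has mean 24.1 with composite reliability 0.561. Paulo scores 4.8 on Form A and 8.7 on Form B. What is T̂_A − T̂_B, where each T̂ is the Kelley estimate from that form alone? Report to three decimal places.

T̂_A = 0.734(4.8) + 0.266(24.3) = 9.98700
T̂_B = 0.561(8.7) + 0.439(24.1) = 15.46060
T̂_A − T̂_B = -5.47360

-5.474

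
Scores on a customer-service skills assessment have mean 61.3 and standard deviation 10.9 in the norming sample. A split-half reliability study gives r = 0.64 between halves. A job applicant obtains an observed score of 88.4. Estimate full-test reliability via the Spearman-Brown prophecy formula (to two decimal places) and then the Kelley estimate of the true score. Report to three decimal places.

82.438

Spearman-Brown: ρ = 2r/(1 + r) = 2(0.64)/(1 + 0.64) = 1.280/1.64 = 0.7805 → 0.78
T̂ = 0.78(88.4) + 0.22(61.3) = 68.952 + 13.486 = 82.4380 → 82.438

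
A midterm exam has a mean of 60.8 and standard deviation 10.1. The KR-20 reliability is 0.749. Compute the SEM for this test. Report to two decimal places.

SEM = SD · √(1 − ρ) = 10.1 × √0.251 = 10.1 × 0.5010 = 5.060

5.06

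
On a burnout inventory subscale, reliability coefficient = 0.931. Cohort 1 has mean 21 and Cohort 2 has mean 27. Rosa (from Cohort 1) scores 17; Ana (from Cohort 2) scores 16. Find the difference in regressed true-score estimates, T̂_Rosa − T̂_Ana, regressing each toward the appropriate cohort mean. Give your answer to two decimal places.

T̂_Rosa = 0.931(17) + 0.069(21) = 17.2760
T̂_Ana = 0.931(16) + 0.069(27) = 16.7590
Difference = 17.2760 − 16.7590 = 0.5170

0.52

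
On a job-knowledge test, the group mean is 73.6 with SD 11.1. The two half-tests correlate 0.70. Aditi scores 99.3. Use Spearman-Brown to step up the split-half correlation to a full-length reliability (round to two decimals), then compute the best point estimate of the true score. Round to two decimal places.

Spearman-Brown: ρ = 2r/(1 + r) = 2(0.70)/(1 + 0.70) = 1.400/1.70 = 0.8235 → 0.82
Kelley's formula gives T̂ = 0.82·99.3 + 0.18·73.6 = 81.426 + 13.248 = 94.674.

94.67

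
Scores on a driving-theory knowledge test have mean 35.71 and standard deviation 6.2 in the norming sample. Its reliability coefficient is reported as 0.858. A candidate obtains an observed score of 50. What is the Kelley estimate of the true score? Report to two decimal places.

T̂ = ρX + (1 − ρ)μ
  = 0.858 × 50 + 0.142 × 35.71
  = 42.900 + 5.07082
  = 47.971
  ≈ 47.97

47.97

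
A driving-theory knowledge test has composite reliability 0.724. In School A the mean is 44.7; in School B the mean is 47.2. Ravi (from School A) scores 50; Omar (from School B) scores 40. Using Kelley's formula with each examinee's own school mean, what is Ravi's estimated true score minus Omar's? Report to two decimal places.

T̂_Ravi = 0.724(50) + 0.276(44.7) = 48.5372
T̂_Omar = 0.724(40) + 0.276(47.2) = 41.9872
Difference = 48.5372 − 41.9872 = 6.5500

6.55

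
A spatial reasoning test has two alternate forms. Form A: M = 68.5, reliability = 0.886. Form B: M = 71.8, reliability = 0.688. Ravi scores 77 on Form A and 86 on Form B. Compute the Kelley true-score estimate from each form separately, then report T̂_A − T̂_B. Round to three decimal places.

T̂_A = 0.886(77) + 0.114(68.5) = 76.03100
T̂_B = 0.688(86) + 0.312(71.8) = 81.56960
T̂_A − T̂_B = -5.53860

-5.539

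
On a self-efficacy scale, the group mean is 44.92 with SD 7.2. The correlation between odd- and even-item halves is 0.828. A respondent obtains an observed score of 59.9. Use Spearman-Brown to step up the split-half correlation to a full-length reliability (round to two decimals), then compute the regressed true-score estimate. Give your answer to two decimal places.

Spearman-Brown: ρ = 2r/(1 + r) = 2(0.828)/(1 + 0.828) = 1.6560/1.828 = 0.9059 → 0.91
T̂ = ρX + (1 − ρ)μ
  = 0.91 × 59.9 + 0.09 × 44.92
  = 54.509 + 4.0428
  = 58.552
  ≈ 58.55

58.55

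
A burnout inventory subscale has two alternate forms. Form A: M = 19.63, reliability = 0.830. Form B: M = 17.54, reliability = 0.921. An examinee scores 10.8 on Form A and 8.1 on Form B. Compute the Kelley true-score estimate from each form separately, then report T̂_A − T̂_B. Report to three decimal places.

T̂_A = 0.830(10.8) + 0.170(19.63) = 12.30110
T̂_B = 0.921(8.1) + 0.079(17.54) = 8.84576
T̂_A − T̂_B = 3.45534

3.455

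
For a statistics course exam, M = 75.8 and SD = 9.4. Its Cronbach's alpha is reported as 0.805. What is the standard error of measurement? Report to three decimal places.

SEM = SD · √(1 − ρ) = 9.4 × √0.195 = 9.4 × 0.4416 = 4.1509

4.151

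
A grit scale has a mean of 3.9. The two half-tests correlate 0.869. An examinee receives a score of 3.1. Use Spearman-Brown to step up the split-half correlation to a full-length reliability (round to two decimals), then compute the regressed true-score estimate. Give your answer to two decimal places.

3.16

Spearman-Brown: ρ = 2r/(1 + r) = 2(0.869)/(1 + 0.869) = 1.7380/1.869 = 0.9299 → 0.93
T̂ = ρX + (1 − ρ)μ
  = 0.93 × 3.1 + 0.07 × 3.9
  = 2.883 + 0.273
  = 3.156
  ≈ 3.16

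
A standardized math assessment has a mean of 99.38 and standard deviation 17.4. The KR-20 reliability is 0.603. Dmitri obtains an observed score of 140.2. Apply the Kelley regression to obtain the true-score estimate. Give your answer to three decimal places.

123.994

T̂ = 0.603(140.2) + 0.397(99.38) = 84.5406 + 39.45386 = 123.9945 → 123.994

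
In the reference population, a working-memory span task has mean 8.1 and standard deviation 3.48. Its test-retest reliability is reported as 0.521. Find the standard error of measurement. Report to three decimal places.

2.409

SEM = SD · √(1 − ρ) = 3.48 × √0.479 = 3.48 × 0.6921 = 2.4085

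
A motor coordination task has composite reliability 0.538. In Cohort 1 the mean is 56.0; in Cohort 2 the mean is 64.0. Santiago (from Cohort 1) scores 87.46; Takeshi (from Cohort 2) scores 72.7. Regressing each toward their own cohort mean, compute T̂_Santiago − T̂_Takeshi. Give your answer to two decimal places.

T̂_Santiago = 0.538(87.46) + 0.462(56.0) = 72.9255
T̂_Takeshi = 0.538(72.7) + 0.462(64.0) = 68.6806
Difference = 72.9255 − 68.6806 = 4.2449

4.24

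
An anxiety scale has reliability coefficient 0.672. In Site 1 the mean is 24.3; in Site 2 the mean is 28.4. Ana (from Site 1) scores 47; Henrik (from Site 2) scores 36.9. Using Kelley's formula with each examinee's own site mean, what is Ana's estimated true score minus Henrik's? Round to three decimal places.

T̂_Ana = 0.672(47) + 0.328(24.3) = 39.55440
T̂_Henrik = 0.672(36.9) + 0.328(28.4) = 34.11200
Difference = 39.55440 − 34.11200 = 5.44240

5.442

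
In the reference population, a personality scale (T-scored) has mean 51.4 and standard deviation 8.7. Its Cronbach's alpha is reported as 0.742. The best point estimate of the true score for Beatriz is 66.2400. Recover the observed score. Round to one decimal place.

T̂ = ρX + (1 − ρ)μ  ⇒  X = (T̂ − (1 − ρ)μ) / ρ
X = (66.2400 − 0.258 × 51.4) / 0.742 = (66.2400 − 13.2612) / 0.742 = 52.9788 / 0.742 = 71.400

71.4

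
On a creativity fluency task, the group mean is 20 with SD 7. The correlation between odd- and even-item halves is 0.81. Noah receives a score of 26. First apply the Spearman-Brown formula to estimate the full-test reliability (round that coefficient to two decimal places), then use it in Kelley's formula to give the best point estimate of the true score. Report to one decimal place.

Spearman-Brown: ρ = 2r/(1 + r) = 2(0.81)/(1 + 0.81) = 1.620/1.81 = 0.8950 → 0.90
T̂ = ρX + (1 − ρ)μ
  = 0.90 × 26 + 0.10 × 20
  = 23.40 + 2.00
  = 25.40
  ≈ 25.4

25.4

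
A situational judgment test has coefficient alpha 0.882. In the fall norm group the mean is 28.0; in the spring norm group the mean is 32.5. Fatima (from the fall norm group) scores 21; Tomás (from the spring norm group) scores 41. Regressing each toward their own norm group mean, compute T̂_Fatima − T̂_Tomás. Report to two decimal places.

T̂_Fatima = 0.882(21) + 0.118(28.0) = 21.8260
T̂_Tomás = 0.882(41) + 0.118(32.5) = 39.9970
Difference = 21.8260 − 39.9970 = -18.1710

-18.17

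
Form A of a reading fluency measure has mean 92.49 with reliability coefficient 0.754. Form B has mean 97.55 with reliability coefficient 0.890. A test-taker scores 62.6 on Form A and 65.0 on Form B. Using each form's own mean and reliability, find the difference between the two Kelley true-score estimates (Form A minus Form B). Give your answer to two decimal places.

T̂_A = 0.754(62.6) + 0.246(92.49) = 69.9529
T̂_B = 0.890(65.0) + 0.110(97.55) = 68.5805
T̂_A − T̂_B = 1.3724

1.37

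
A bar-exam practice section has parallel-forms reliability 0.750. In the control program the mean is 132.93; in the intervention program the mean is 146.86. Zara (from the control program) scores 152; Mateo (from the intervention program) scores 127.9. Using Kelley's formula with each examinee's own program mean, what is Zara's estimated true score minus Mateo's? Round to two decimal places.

T̂_Zara = 0.750(152) + 0.250(132.93) = 147.2325
T̂_Mateo = 0.750(127.9) + 0.250(146.86) = 132.6400
Difference = 147.2325 − 132.6400 = 14.5925

14.59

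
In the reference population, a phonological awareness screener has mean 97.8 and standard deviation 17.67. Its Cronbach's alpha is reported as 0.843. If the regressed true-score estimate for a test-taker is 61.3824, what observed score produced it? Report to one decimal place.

54.6

T̂ = ρX + (1 − ρ)μ  ⇒  X = (T̂ − (1 − ρ)μ) / ρ
X = (61.3824 − 0.157 × 97.8) / 0.843 = (61.3824 − 15.3546) / 0.843 = 46.0278 / 0.843 = 54.600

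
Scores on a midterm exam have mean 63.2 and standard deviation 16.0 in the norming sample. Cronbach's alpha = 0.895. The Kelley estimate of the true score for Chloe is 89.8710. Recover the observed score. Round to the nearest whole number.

T̂ = ρX + (1 − ρ)μ  ⇒  X = (T̂ − (1 − ρ)μ) / ρ
X = (89.8710 − 0.105 × 63.2) / 0.895 = (89.8710 − 6.6360) / 0.895 = 83.2350 / 0.895 = 93.00

93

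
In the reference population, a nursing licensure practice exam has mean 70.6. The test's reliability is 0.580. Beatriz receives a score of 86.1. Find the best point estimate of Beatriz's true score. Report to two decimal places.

T̂ = ρX + (1 − ρ)μ
  = 0.580 × 86.1 + 0.420 × 70.6
  = 49.9380 + 29.6520
  = 79.590
  ≈ 79.59

79.59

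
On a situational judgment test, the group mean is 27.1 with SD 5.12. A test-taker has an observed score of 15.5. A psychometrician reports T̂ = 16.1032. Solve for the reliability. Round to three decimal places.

0.948

T̂ = ρX + (1 − ρ)μ  ⇒  T̂ − μ = ρ(X − μ)
ρ = (T̂ − μ)/(X − μ) = (16.1032 − 27.1) / (15.5 − 27.1) = -10.9968 / -11.6 = 0.94800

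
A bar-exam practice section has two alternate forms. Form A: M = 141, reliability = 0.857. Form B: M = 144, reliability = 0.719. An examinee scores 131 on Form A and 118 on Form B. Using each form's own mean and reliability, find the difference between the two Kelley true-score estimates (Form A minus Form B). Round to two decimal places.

T̂_A = 0.857(131) + 0.143(141) = 132.4300
T̂_B = 0.719(118) + 0.281(144) = 125.3060
T̂_A − T̂_B = 7.1240

7.12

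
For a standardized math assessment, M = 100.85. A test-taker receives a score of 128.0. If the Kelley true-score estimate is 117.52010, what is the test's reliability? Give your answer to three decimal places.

T̂ = ρX + (1 − ρ)μ  ⇒  T̂ − μ = ρ(X − μ)
ρ = (T̂ − μ)/(X − μ) = (117.52010 − 100.85) / (128.0 − 100.85) = 16.67010 / 27.15 = 0.61400

0.614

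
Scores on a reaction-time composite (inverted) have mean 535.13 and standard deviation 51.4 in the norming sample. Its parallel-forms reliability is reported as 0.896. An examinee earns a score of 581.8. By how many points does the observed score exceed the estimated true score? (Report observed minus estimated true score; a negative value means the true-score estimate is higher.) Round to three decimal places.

4.854

T̂ = ρX + (1 − ρ)μ
  = 0.896 × 581.8 + 0.104 × 535.13
  = 521.2928 + 55.65352
  = 576.94632
  ≈ 576.9463
X − T̂ = 581.8 − 576.9463 = 4.8537 → 4.854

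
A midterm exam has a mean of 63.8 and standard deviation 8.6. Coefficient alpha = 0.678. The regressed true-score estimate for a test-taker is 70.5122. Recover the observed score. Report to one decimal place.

T̂ = ρX + (1 − ρ)μ  ⇒  X = (T̂ − (1 − ρ)μ) / ρ
X = (70.5122 − 0.322 × 63.8) / 0.678 = (70.5122 − 20.5436) / 0.678 = 49.9686 / 0.678 = 73.700

73.7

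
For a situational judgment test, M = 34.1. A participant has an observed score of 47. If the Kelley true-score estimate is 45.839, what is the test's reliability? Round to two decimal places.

T̂ = ρX + (1 − ρ)μ  ⇒  T̂ − μ = ρ(X − μ)
ρ = (T̂ − μ)/(X − μ) = (45.839 − 34.1) / (47 − 34.1) = 11.739 / 12.9 = 0.9100

0.91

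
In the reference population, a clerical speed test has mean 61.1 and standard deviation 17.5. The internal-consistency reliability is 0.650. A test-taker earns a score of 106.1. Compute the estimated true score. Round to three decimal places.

90.350

T̂ = 0.650(106.1) + 0.350(61.1) = 68.9650 + 21.3850 = 90.3500 → 90.350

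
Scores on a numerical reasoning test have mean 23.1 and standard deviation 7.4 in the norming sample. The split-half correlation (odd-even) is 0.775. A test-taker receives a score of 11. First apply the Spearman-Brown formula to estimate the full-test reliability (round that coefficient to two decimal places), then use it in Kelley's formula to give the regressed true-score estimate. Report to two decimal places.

Spearman-Brown: ρ = 2r/(1 + r) = 2(0.775)/(1 + 0.775) = 1.5500/1.775 = 0.8732 → 0.87
T̂ = ρX + (1 − ρ)μ
  = 0.87 × 11 + 0.13 × 23.1
  = 9.57 + 3.003
  = 12.573
  ≈ 12.57

12.57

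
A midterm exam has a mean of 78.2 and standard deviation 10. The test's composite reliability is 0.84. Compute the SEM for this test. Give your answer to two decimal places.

SEM = SD · √(1 − ρ) = 10 × √0.16 = 10 × 0.4000 = 4.000

4.00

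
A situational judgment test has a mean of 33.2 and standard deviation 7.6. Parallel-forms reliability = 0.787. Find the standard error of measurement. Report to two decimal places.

SEM = SD · √(1 − ρ) = 7.6 × √0.213 = 7.6 × 0.4615 = 3.508

3.51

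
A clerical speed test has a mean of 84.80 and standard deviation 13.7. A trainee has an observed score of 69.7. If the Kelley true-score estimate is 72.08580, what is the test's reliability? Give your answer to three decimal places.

T̂ = ρX + (1 − ρ)μ  ⇒  T̂ − μ = ρ(X − μ)
ρ = (T̂ − μ)/(X − μ) = (72.08580 − 84.80) / (69.7 − 84.80) = -12.71420 / -15.10 = 0.84200

0.842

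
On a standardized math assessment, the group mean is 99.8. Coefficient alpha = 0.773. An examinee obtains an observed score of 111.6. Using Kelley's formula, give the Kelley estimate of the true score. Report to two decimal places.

108.92

T̂ = 0.773(111.6) + 0.227(99.8) = 86.2668 + 22.6546 = 108.921 → 108.92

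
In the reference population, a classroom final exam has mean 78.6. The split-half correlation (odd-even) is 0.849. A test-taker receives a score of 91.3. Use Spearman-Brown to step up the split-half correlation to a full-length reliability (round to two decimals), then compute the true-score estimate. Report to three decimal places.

90.284

Spearman-Brown: ρ = 2r/(1 + r) = 2(0.849)/(1 + 0.849) = 1.6980/1.849 = 0.9183 → 0.92
T̂ = 0.92(91.3) + 0.08(78.6) = 83.996 + 6.288 = 90.2840 → 90.284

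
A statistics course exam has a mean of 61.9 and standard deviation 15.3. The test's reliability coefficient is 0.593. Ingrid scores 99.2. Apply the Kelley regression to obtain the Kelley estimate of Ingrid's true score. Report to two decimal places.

T̂ = ρX + (1 − ρ)μ
  = 0.593 × 99.2 + 0.407 × 61.9
  = 58.8256 + 25.1933
  = 84.019
  ≈ 84.02

84.02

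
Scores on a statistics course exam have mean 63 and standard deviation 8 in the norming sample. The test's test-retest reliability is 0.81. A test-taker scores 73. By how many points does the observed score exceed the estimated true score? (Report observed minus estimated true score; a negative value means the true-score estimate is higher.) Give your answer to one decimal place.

T̂ = 0.81(73) + 0.19(63) = 59.13 + 11.97 = 71.100 → 71.10
X − T̂ = 73 − 71.10 = 1.90 → 1.9

1.9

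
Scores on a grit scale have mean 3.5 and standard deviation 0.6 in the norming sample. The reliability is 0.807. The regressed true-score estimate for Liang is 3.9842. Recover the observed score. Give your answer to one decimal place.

4.1

T̂ = ρX + (1 − ρ)μ  ⇒  X = (T̂ − (1 − ρ)μ) / ρ
X = (3.9842 − 0.193 × 3.5) / 0.807 = (3.9842 − 0.6755) / 0.807 = 3.3087 / 0.807 = 4.100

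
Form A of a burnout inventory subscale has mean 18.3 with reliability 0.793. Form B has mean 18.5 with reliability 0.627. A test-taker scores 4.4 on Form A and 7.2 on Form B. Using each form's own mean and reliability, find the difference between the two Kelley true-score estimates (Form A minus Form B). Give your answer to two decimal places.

T̂_A = 0.793(4.4) + 0.207(18.3) = 7.2773
T̂_B = 0.627(7.2) + 0.373(18.5) = 11.4149
T̂_A − T̂_B = -4.1376

-4.14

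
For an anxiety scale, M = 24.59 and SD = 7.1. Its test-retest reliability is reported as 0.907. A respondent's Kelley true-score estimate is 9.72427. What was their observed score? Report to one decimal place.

8.2

T̂ = ρX + (1 − ρ)μ  ⇒  X = (T̂ − (1 − ρ)μ) / ρ
X = (9.72427 − 0.093 × 24.59) / 0.907 = (9.72427 − 2.28687) / 0.907 = 7.43740 / 0.907 = 8.200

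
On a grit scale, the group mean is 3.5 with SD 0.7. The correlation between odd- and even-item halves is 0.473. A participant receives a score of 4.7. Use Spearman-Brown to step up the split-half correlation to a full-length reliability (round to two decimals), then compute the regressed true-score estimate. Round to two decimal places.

Spearman-Brown: ρ = 2r/(1 + r) = 2(0.473)/(1 + 0.473) = 0.9460/1.473 = 0.6422 → 0.64
T̂ = 0.64(4.7) + 0.36(3.5) = 3.008 + 1.260 = 4.268 → 4.27

4.27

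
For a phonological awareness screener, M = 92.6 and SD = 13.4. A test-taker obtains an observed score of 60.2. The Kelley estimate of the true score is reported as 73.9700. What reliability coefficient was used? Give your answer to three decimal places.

0.575

T̂ = ρX + (1 − ρ)μ  ⇒  T̂ − μ = ρ(X − μ)
ρ = (T̂ − μ)/(X − μ) = (73.9700 − 92.6) / (60.2 − 92.6) = -18.6300 / -32.4 = 0.57500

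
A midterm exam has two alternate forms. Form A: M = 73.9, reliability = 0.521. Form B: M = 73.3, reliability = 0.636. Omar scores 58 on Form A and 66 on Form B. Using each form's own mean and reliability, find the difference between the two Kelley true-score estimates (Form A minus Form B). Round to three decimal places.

-3.041

T̂_A = 0.521(58) + 0.479(73.9) = 65.61610
T̂_B = 0.636(66) + 0.364(73.3) = 68.65720
T̂_A − T̂_B = -3.04110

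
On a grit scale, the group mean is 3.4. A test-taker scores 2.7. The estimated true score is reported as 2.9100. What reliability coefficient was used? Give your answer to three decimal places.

T̂ = ρX + (1 − ρ)μ  ⇒  T̂ − μ = ρ(X − μ)
ρ = (T̂ − μ)/(X − μ) = (2.9100 − 3.4) / (2.7 − 3.4) = -0.4900 / -0.7 = 0.70000

0.700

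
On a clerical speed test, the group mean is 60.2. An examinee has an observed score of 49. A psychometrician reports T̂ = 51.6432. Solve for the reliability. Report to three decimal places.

0.764

T̂ = ρX + (1 − ρ)μ  ⇒  T̂ − μ = ρ(X − μ)
ρ = (T̂ − μ)/(X − μ) = (51.6432 − 60.2) / (49 − 60.2) = -8.5568 / -11.2 = 0.76400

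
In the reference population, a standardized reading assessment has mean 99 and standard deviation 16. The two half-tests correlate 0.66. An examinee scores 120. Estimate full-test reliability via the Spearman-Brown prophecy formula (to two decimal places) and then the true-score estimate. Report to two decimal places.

Spearman-Brown: ρ = 2r/(1 + r) = 2(0.66)/(1 + 0.66) = 1.320/1.66 = 0.7952 → 0.80
T̂ = 0.80(120) + 0.20(99) = 96.00 + 19.80 = 115.800 → 115.80

115.80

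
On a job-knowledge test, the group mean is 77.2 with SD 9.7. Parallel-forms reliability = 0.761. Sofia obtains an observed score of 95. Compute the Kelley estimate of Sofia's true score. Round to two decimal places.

T̂ = ρX + (1 − ρ)μ
  = 0.761 × 95 + 0.239 × 77.2
  = 72.295 + 18.4508
  = 90.746
  ≈ 90.75

90.75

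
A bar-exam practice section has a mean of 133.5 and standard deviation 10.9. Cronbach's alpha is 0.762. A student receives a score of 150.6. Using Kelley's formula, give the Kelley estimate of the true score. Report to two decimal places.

T̂ = ρX + (1 − ρ)μ
  = 0.762 × 150.6 + 0.238 × 133.5
  = 114.7572 + 31.7730
  = 146.530
  ≈ 146.53

146.53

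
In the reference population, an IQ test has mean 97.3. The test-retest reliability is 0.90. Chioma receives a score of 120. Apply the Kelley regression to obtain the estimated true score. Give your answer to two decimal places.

117.73

T̂ = 0.90(120) + 0.10(97.3) = 108.00 + 9.730 = 117.730 → 117.73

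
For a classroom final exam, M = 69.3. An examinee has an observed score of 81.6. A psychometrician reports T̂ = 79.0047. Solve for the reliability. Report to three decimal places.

T̂ = ρX + (1 − ρ)μ  ⇒  T̂ − μ = ρ(X − μ)
ρ = (T̂ − μ)/(X − μ) = (79.0047 − 69.3) / (81.6 − 69.3) = 9.7047 / 12.3 = 0.78900

0.789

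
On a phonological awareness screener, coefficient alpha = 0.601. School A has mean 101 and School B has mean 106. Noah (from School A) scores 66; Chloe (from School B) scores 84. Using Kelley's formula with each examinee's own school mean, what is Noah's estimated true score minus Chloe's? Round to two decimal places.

-12.81

T̂_Noah = 0.601(66) + 0.399(101) = 79.9650
T̂_Chloe = 0.601(84) + 0.399(106) = 92.7780
Difference = 79.9650 − 92.7780 = -12.8130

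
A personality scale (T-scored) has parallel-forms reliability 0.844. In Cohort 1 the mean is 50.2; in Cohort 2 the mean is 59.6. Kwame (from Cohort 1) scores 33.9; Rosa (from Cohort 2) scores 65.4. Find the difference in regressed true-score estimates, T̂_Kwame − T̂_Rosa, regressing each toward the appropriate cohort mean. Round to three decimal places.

T̂_Kwame = 0.844(33.9) + 0.156(50.2) = 36.44280
T̂_Rosa = 0.844(65.4) + 0.156(59.6) = 64.49520
Difference = 36.44280 − 64.49520 = -28.05240

-28.052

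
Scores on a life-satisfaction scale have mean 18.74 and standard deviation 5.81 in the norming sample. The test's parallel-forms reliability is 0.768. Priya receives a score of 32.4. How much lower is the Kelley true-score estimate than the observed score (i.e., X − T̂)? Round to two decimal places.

T̂ = ρX + (1 − ρ)μ
  = 0.768 × 32.4 + 0.232 × 18.74
  = 24.8832 + 4.34768
  = 29.2309
  ≈ 29.231
X − T̂ = 32.4 − 29.231 = 3.169 → 3.17

3.17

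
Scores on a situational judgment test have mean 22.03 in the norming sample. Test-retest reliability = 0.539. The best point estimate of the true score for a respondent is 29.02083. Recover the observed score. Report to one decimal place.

T̂ = ρX + (1 − ρ)μ  ⇒  X = (T̂ − (1 − ρ)μ) / ρ
X = (29.02083 − 0.461 × 22.03) / 0.539 = (29.02083 − 10.15583) / 0.539 = 18.86500 / 0.539 = 35.000

35.0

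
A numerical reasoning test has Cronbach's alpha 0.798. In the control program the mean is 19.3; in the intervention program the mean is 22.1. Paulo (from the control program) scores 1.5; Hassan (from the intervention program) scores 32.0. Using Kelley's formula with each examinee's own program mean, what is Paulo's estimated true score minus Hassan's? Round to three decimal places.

T̂_Paulo = 0.798(1.5) + 0.202(19.3) = 5.09560
T̂_Hassan = 0.798(32.0) + 0.202(22.1) = 30.00020
Difference = 5.09560 − 30.00020 = -24.90460

-24.905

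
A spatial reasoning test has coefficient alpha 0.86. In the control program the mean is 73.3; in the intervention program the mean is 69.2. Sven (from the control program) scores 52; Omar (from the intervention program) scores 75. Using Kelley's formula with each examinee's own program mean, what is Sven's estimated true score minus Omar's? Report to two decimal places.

T̂_Sven = 0.86(52) + 0.14(73.3) = 54.9820
T̂_Omar = 0.86(75) + 0.14(69.2) = 74.1880
Difference = 54.9820 − 74.1880 = -19.2060

-19.21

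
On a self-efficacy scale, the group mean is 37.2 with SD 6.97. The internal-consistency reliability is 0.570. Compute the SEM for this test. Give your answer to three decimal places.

SEM = SD · √(1 − ρ) = 6.97 × √0.430 = 6.97 × 0.6557 = 4.5705

4.571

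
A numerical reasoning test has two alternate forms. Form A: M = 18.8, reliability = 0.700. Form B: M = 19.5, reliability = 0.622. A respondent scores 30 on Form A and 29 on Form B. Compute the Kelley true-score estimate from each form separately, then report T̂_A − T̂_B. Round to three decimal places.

1.231

T̂_A = 0.700(30) + 0.300(18.8) = 26.64000
T̂_B = 0.622(29) + 0.378(19.5) = 25.40900
T̂_A − T̂_B = 1.23100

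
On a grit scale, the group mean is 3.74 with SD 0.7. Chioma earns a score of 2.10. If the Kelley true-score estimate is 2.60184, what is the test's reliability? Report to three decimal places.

0.694

T̂ = ρX + (1 − ρ)μ  ⇒  T̂ − μ = ρ(X − μ)
ρ = (T̂ − μ)/(X − μ) = (2.60184 − 3.74) / (2.10 − 3.74) = -1.13816 / -1.64 = 0.69400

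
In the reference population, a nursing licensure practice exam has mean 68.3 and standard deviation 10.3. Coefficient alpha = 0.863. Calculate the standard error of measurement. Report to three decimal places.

SEM = SD · √(1 − ρ) = 10.3 × √0.137 = 10.3 × 0.3701 = 3.8124

3.812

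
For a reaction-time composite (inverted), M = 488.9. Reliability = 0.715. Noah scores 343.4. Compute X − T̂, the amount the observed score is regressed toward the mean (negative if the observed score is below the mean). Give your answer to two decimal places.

-41.47

Weight the observed score by reliability and the mean by (1 − reliability): T̂ = 0.715·343.4 + 0.285·488.9 = 245.5310 + 139.3365 = 384.8675.
X − T̂ = 343.4 − 384.867 = -41.467 → -41.47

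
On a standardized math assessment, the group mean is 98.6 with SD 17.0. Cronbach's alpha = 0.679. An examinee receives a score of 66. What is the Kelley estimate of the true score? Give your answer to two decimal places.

76.46

T̂ = 0.679(66) + 0.321(98.6) = 44.814 + 31.6506 = 76.465 → 76.46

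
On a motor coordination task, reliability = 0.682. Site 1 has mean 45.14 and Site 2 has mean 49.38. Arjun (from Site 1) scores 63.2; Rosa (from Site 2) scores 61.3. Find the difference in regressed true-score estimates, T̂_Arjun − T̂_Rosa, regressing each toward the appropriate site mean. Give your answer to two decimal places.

-0.05

T̂_Arjun = 0.682(63.2) + 0.318(45.14) = 57.4569
T̂_Rosa = 0.682(61.3) + 0.318(49.38) = 57.5094
Difference = 57.4569 − 57.5094 = -0.0525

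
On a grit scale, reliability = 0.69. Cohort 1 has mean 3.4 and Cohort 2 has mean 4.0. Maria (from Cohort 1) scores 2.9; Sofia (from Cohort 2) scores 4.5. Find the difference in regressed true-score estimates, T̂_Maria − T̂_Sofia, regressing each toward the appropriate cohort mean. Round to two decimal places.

T̂_Maria = 0.69(2.9) + 0.31(3.4) = 3.0550
T̂_Sofia = 0.69(4.5) + 0.31(4.0) = 4.3450
Difference = 3.0550 − 4.3450 = -1.2900

-1.29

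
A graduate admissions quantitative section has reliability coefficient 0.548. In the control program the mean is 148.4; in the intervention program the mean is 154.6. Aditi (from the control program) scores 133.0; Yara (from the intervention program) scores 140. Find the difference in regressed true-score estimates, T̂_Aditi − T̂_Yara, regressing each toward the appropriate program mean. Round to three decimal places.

T̂_Aditi = 0.548(133.0) + 0.452(148.4) = 139.96080
T̂_Yara = 0.548(140) + 0.452(154.6) = 146.59920
Difference = 139.96080 − 146.59920 = -6.63840

-6.638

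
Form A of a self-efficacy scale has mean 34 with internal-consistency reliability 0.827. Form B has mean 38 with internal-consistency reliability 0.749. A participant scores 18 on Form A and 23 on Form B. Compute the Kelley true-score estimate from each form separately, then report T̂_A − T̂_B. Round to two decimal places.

-6.00

T̂_A = 0.827(18) + 0.173(34) = 20.7680
T̂_B = 0.749(23) + 0.251(38) = 26.7650
T̂_A − T̂_B = -5.9970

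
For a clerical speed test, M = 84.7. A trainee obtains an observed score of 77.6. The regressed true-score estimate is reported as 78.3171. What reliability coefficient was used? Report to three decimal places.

T̂ = ρX + (1 − ρ)μ  ⇒  T̂ − μ = ρ(X − μ)
ρ = (T̂ − μ)/(X − μ) = (78.3171 − 84.7) / (77.6 − 84.7) = -6.3829 / -7.1 = 0.89900

0.899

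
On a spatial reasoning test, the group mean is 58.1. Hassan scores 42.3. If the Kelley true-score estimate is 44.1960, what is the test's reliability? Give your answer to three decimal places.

T̂ = ρX + (1 − ρ)μ  ⇒  T̂ − μ = ρ(X − μ)
ρ = (T̂ − μ)/(X − μ) = (44.1960 − 58.1) / (42.3 − 58.1) = -13.9040 / -15.8 = 0.88000

0.880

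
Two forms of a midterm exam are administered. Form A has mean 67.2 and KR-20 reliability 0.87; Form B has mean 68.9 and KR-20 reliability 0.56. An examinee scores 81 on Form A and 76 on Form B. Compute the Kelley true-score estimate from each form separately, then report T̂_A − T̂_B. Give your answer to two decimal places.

6.33

T̂_A = 0.87(81) + 0.13(67.2) = 79.2060
T̂_B = 0.56(76) + 0.44(68.9) = 72.8760
T̂_A − T̂_B = 6.3300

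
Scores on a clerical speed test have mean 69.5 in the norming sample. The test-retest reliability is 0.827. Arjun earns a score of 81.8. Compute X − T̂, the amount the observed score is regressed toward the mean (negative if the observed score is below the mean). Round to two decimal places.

T̂ = ρX + (1 − ρ)μ
  = 0.827 × 81.8 + 0.173 × 69.5
  = 67.6486 + 12.0235
  = 79.6721
  ≈ 79.672
X − T̂ = 81.8 − 79.672 = 2.128 → 2.13

2.13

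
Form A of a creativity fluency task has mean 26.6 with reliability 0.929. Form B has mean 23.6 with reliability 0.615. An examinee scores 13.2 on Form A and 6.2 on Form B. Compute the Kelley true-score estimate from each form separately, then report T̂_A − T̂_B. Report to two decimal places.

1.25

T̂_A = 0.929(13.2) + 0.071(26.6) = 14.1514
T̂_B = 0.615(6.2) + 0.385(23.6) = 12.8990
T̂_A − T̂_B = 1.2524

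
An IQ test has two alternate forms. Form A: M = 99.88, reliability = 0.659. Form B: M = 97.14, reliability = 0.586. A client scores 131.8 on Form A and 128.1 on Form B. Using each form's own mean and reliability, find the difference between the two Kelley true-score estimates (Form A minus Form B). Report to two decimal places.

5.63

T̂_A = 0.659(131.8) + 0.341(99.88) = 120.9153
T̂_B = 0.586(128.1) + 0.414(97.14) = 115.2826
T̂_A − T̂_B = 5.6327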